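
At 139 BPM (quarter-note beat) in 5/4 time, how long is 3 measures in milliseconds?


Step by step:
Quarter-note beat duration = 60000 / 139 ms
Beats per measure (5/4) = 5
One measure = 5 × 60000 / 139 = 300000 / 139 ms
3 measures = 3 × 300000 / 139 = 900000 / 139
= 6474.8 ms


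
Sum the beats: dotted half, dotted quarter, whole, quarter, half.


Reasoning:
Beat values:
  dotted half = 3 beats
  dotted quarter = 1.5 beats
  whole = 4 beats
  quarter = 1 beat
  half = 2 beats
Sum = 3 + 1.5 + 4 + 1 + 2
= 11.5 beats


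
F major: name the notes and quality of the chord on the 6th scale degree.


F major scale: F G A Bb C D E
Diatonic triad on degree 6 stacks scale notes 6, 1, 3: D F A
D→F = 3 semitones; D→A = 7 semitones → minor triad
= D F A (minor)


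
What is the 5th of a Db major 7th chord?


Solution.
Major 7th chord = root + major 3rd + perfect 5th + major 7th
Seventh chords stack in thirds, so the letter names are D-F-A-C
Root: Db
Major 3rd above Db: F
Perfect 5th above Db: Ab
Major 7th above Db: C
The 5th = Ab


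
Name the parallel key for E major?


Solution.
Parallel keys share the same tonic but differ in mode
E major → parallel is E minor
= E minor


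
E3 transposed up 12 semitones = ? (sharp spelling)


E3: chromatic position 4 in octave 3 → absolute = 3×12 + 4 = 40
Transpose up 12: 40 + 12 = 52
52 = 4×12 + 4 → E in octave 4
Result = E4


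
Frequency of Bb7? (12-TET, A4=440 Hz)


Let's work it out.
f = 440 × 2^(n/12) where n = semitones from A4
Bb7: 37 semitones from A4
f = 440 × 2^(37/12)
f = 3729.31 Hz


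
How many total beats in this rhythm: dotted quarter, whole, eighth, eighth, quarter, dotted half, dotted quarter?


Step by step:
Beat values:
  dotted quarter = 1.5 beats
  whole = 4 beats
  eighth = 0.5 beats
  eighth = 0.5 beats
  quarter = 1 beat
  dotted half = 3 beats
  dotted quarter = 1.5 beats
Sum = 1.5 + 4 + 0.5 + 0.5 + 1 + 3 + 1.5
= 12 beats


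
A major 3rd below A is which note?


Step by step:
A 3rd spans 3 letter names, so from A we land on F
A major 3rd = 4 semitones below A
Spell F at that pitch: F
= F


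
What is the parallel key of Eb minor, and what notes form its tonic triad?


Solution.
Parallel keys share the same tonic but differ in mode
Eb minor → parallel is Eb major
Tonic triad of Eb major = Eb G Bb
= Eb major; triad = Eb G Bb


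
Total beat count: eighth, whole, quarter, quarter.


Let's work it out.
Beat values:
  eighth = 0.5 beats
  whole = 4 beats
  quarter = 1 beat
  quarter = 1 beat
Sum = 0.5 + 4 + 1 + 1
= 6.5 beats


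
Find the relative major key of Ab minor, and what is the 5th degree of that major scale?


Step by step:
The relative major shares the key signature and is a minor 3rd above the minor tonic
A minor 3rd above Ab is Cb
→ relative major of Ab minor is Cb major
Cb major scale: Cb Db Eb Fb Gb Ab Bb
= Cb major; 5th degree = Gb


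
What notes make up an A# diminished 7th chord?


Reasoning:
Diminished 7th chord = root + minor 3rd + diminished 5th + diminished 7th
Seventh chords stack in thirds, so the letter names are A-C-E-G
Root: A#
Minor 3rd above A#: C#
Diminished 5th above A#: E
Diminished 7th above A#: G
Chord = A# C# E G


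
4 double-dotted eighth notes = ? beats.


Step by step:
Base eighth note = 1/2 beats
Dot 1 adds half the previous value: +1/4
Dot 2 adds half the previous value: +1/8
One double-dotted eighth = 1/2 + 1/4 + 1/8 = 7/8
4 of them = 4 × 7/8 = 7/2
= 7/2 beats


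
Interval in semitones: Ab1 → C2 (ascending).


Working:
Absolute semitone position = octave×12 + chromatic position
Ab1: 1×12 + 8 = 20
C2: 2×12 + 0 = 24
Difference = 24 - 20 = 4
= 4 semitones


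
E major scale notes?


Step by step:
Major scale pattern: W-W-H-W-W-W-H (2-2-1-2-2-2-1 semitones)
Starting from E:
  E + 2 semitones → F#
  F# + 2 semitones → G#
  G# + 1 semitone → A
  A + 2 semitones → B
  B + 2 semitones → C#
  C# + 2 semitones → D#
  D# + 1 semitone → E
Scale = E F# G# A B C# D#


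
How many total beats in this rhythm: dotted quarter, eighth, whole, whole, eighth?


Let's work it out.
Beat values:
  dotted quarter = 1.5 beats
  eighth = 0.5 beats
  whole = 4 beats
  whole = 4 beats
  eighth = 0.5 beats
Sum = 1.5 + 0.5 + 4 + 4 + 0.5
= 10.5 beats


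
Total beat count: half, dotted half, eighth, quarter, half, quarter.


Solution.
Beat values:
  half = 2 beats
  dotted half = 3 beats
  eighth = 0.5 beats
  quarter = 1 beat
  half = 2 beats
  quarter = 1 beat
Sum = 2 + 3 + 0.5 + 1 + 2 + 1
= 9.5 beats


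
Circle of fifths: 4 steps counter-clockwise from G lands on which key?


Reasoning:
Each counter-clockwise step moves down a perfect 5th (= up a perfect 4th)
From G: G → C → F → Bb → Eb
= Eb


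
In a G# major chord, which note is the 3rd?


Major triad = root + major 3rd (4 semitones) + perfect 5th (7 semitones)
A triad on G# stacks thirds, so the chord tones use letter names G-B-D
Root: G#
Major 3rd above G#: B#
Perfect 5th above G#: D#
The 3rd = B#


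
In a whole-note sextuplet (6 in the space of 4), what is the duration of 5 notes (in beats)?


Solution.
Sextuplet: 6 notes occupy the space of 4 whole notes
Space = 4 × 4 = 16 beats
Each sextuplet note = 16 / 6 = 8/3 beats
5 notes = 5 × 8/3 = 40/3
= 40/3 beats


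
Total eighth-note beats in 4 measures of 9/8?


Solution.
Time signature 9/8: the bottom number 8 means the eighth note gets one count
The top number 9 means 9 eighth-note beats per measure
Total = 9 × 4 measures
= 36 eighth-note beats


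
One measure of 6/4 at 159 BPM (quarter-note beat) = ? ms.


Quarter-note beat duration = 60000 / 159 ms
Beats per measure (6/4) = 6
One measure = 6 × 60000 / 159 = 360000 / 159 ms
= 2264.2 ms


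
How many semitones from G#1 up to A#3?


Step by step:
Absolute semitone position = octave×12 + chromatic position
G#1: 1×12 + 8 = 20
A#3: 3×12 + 10 = 46
Difference = 46 - 20 = 26
= 26 semitones


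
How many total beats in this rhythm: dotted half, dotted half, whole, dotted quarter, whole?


Solution.
Beat values:
  dotted half = 3 beats
  dotted half = 3 beats
  whole = 4 beats
  dotted quarter = 1.5 beats
  whole = 4 beats
Sum = 3 + 3 + 4 + 1.5 + 4
= 15.5 beats


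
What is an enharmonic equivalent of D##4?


Let's work it out.
Enharmonic notes sound the same pitch but are spelled with different letter names
D## and E name the same pitch class
= E4


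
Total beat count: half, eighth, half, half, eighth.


Step by step:
Beat values:
  half = 2 beats
  eighth = 0.5 beats
  half = 2 beats
  half = 2 beats
  eighth = 0.5 beats
Sum = 2 + 0.5 + 2 + 2 + 0.5
= 7 beats


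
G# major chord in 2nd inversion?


Solution.
Root position: G# B# D#
2nd inversion: move root and 3rd up an octave
Bass note: D#
Notes (bottom to top) = D# G# B#


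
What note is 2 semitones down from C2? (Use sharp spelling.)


Reasoning:
C2: chromatic position 0 in octave 2 → absolute = 2×12 + 0 = 24
Transpose down 2: 24 - 2 = 22
22 = 1×12 + 10 → A# in octave 1
Result = A#1


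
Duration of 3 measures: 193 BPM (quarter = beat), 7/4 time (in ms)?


Quarter-note beat duration = 60000 / 193 ms
Beats per measure (7/4) = 7
One measure = 7 × 60000 / 193 = 420000 / 193 ms
3 measures = 3 × 420000 / 193 = 1260000 / 193
= 6528.5 ms


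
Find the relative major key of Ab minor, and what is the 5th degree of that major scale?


Working:
The relative major shares the key signature and is a minor 3rd above the minor tonic
A minor 3rd above Ab is Cb
→ relative major of Ab minor is Cb major
Cb major scale: Cb Db Eb Fb Gb Ab Bb
= Cb major; 5th degree = Gb


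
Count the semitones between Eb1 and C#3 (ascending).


Step by step:
Absolute semitone position = octave×12 + chromatic position
Eb1: 1×12 + 3 = 15
C#3: 3×12 + 1 = 37
Difference = 37 - 15 = 22
= 22 semitones


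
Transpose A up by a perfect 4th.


Reasoning:
perfect 4th: 4 letter names, 5 semitones
Letter: A + 3 → D
Pitch: A + 5 semitones, spelled as a D → D
= D


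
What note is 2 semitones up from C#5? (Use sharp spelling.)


Solution.
C#5: chromatic position 1 in octave 5 → absolute = 5×12 + 1 = 61
Transpose up 2: 61 + 2 = 63
63 = 5×12 + 3 → D# in octave 5
Result = D#5


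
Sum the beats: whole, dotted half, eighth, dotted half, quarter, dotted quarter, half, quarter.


Working:
Beat values:
  whole = 4 beats
  dotted half = 3 beats
  eighth = 0.5 beats
  dotted half = 3 beats
  quarter = 1 beat
  dotted quarter = 1.5 beats
  half = 2 beats
  quarter = 1 beat
Sum = 4 + 3 + 0.5 + 3 + 1 + 1.5 + 2 + 1
= 16 beats


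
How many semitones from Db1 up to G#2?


Absolute semitone position = octave×12 + chromatic position
Db1: 1×12 + 1 = 13
G#2: 2×12 + 8 = 32
Difference = 32 - 13 = 19
= 19 semitones


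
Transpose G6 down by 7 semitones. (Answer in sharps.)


Let's work it out.
G6: chromatic position 7 in octave 6 → absolute = 6×12 + 7 = 79
Transpose down 7: 79 - 7 = 72
72 = 6×12 + 0 → C in octave 6
Result = C6


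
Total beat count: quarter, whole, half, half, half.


Beat values:
  quarter = 1 beat
  whole = 4 beats
  half = 2 beats
  half = 2 beats
  half = 2 beats
Sum = 1 + 4 + 2 + 2 + 2
= 11 beats


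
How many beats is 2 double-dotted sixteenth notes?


Solution.
Base sixteenth note = 1/4 beats
Dot 1 adds half the previous value: +1/8
Dot 2 adds half the previous value: +1/16
One double-dotted sixteenth = 1/4 + 1/8 + 1/16 = 7/16
2 of them = 2 × 7/16 = 7/8
= 7/8 beats


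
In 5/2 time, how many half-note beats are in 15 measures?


Reasoning:
Time signature 5/2: the bottom number 2 means the half note gets one count
The top number 5 means 5 half-note beats per measure
Total = 5 × 15 measures
= 75 half-note beats


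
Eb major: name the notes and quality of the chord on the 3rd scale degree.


Reasoning:
Eb major scale: Eb F G Ab Bb C D
Diatonic triad on degree 3 stacks scale notes 3, 5, 7: G Bb D
G→Bb = 3 semitones; G→D = 7 semitones → minor triad
= G Bb D (minor)


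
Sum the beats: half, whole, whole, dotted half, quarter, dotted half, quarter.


Reasoning:
Beat values:
  half = 2 beats
  whole = 4 beats
  whole = 4 beats
  dotted half = 3 beats
  quarter = 1 beat
  dotted half = 3 beats
  quarter = 1 beat
Sum = 2 + 4 + 4 + 3 + 1 + 3 + 1
= 18 beats


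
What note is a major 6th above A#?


Step by step:
A 6th spans 6 letter names, so from A we land on F
A major 6th = 9 semitones above A#
Spell F at that pitch: F##
= F##


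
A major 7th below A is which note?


Solution.
A 7th spans 7 letter names, so from A we land on B
A major 7th = 11 semitones below A
Spell B at that pitch: Bb
= Bb


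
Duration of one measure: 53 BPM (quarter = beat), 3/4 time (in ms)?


Quarter-note beat duration = 60000 / 53 ms
Beats per measure (3/4) = 3
One measure = 3 × 60000 / 53 = 180000 / 53 ms
= 3396.2 ms


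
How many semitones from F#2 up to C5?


Absolute semitone position = octave×12 + chromatic position
F#2: 2×12 + 6 = 30
C5: 5×12 + 0 = 60
Difference = 60 - 30 = 30
= 30 semitones


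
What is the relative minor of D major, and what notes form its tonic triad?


Reasoning:
The relative minor shares the major's key signature and starts on its 6th degree
6th degree = a major 6th above the tonic; a major 6th above D is B
→ relative minor of D major is B minor
Tonic triad of B minor = root + minor 3rd + perfect 5th = B D F#
= B minor; triad = B D F#


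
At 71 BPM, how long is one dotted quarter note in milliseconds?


Working:
One quarter-note beat = 60000 / BPM = 60000 / 71 ms
Dotted quarter note = 3/2 × quarter note
Duration = 3/2 × 60000 / 71 = 90000 / 71
= 1267.6 ms


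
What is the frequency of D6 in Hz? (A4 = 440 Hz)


f = 440 × 2^(n/12) where n = semitones from A4
D6: 17 semitones from A4
f = 440 × 2^(17/12)
f = 1174.66 Hz


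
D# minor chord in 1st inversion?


Working:
Root position: D# F# A#
1st inversion: move root up an octave
Bass note: F#
Notes (bottom to top) = F# A# D#


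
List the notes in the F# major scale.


Step by step:
Major scale pattern: W-W-H-W-W-W-H (2-2-1-2-2-2-1 semitones)
Starting from F#:
  F# + 2 semitones → G#
  G# + 2 semitones → A#
  A# + 1 semitone → B
  B + 2 semitones → C#
  C# + 2 semitones → D#
  D# + 2 semitones → E#
  E# + 1 semitone → F#
Scale = F# G# A# B C# D# E#


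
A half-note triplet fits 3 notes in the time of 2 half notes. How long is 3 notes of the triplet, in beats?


Solution.
Triplet: 3 notes occupy the space of 2 half notes
Space = 2 × 2 = 4 beats
Each triplet note = 4 / 3 = 4/3 beats
3 notes = 3 × 4/3 = 4
= 4 beats


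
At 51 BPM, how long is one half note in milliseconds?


One quarter-note beat = 60000 / BPM = 60000 / 51 ms
Half note = 2 × quarter note
Duration = 2 × 60000 / 51 = 120000 / 51
= 2352.9 ms


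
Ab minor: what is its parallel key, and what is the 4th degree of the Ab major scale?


Let's work it out.
Parallel keys share the same tonic but differ in mode
Ab minor → parallel is Ab major
Ab major scale: Ab Bb C Db Eb F G
= Ab major; 4th degree = Db


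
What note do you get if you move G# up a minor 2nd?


minor 2nd: 2 letter names, 1 semitones
Letter: G + 1 → A
Pitch: G# + 1 semitones, spelled as an A → A
= A


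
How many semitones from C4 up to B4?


Step by step:
Absolute semitone position = octave×12 + chromatic position
C4: 4×12 + 0 = 48
B4: 4×12 + 11 = 59
Difference = 59 - 48 = 11
= 11 semitones


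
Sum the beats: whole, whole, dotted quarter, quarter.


Reasoning:
Beat values:
  whole = 4 beats
  whole = 4 beats
  dotted quarter = 1.5 beats
  quarter = 1 beat
Sum = 4 + 4 + 1.5 + 1
= 10.5 beats


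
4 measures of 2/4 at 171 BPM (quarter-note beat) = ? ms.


Step by step:
Quarter-note beat duration = 60000 / 171 ms
Beats per measure (2/4) = 2
One measure = 2 × 60000 / 171 = 120000 / 171 ms
4 measures = 4 × 120000 / 171 = 480000 / 171
= 2807.0 ms


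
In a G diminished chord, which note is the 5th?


Let's work it out.
Diminished triad = root + minor 3rd (3 semitones) + diminished 5th (6 semitones)
A triad on G stacks thirds, so the chord tones use letter names G-B-D
Root: G
Minor 3rd above G: Bb
Diminished 5th above G: Db
The 5th = Db


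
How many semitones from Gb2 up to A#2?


Step by step:
Absolute semitone position = octave×12 + chromatic position
Gb2: 2×12 + 6 = 30
A#2: 2×12 + 10 = 34
Difference = 34 - 30 = 4
= 4 semitones


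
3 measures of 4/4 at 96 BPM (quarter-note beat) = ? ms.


Quarter-note beat duration = 60000 / 96 ms
Beats per measure (4/4) = 4
One measure = 4 × 60000 / 96 = 240000 / 96 ms
3 measures = 3 × 240000 / 96 = 720000 / 96
= 7500.0 ms


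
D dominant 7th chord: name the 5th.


Solution.
Dominant 7th chord = root + major 3rd + perfect 5th + minor 7th
Seventh chords stack in thirds, so the letter names are D-F-A-C
Root: D
Major 3rd above D: F#
Perfect 5th above D: A
Minor 7th above D: C
The 5th = A


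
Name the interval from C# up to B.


Reasoning:
Letter names: C → B spans 7 letter names → a 7th
Semitones: C# → B = 10 half-steps
A 7th of 10 semitones is a minor 7th
= minor 7th


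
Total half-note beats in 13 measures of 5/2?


Working:
Time signature 5/2: the bottom number 2 means the half note gets one count
The top number 5 means 5 half-note beats per measure
Total = 5 × 13 measures
= 65 half-note beats


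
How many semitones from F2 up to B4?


Working:
Absolute semitone position = octave×12 + chromatic position
F2: 2×12 + 5 = 29
B4: 4×12 + 11 = 59
Difference = 59 - 29 = 30
= 30 semitones


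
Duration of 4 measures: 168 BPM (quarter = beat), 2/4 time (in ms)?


Quarter-note beat duration = 60000 / 168 ms
Beats per measure (2/4) = 2
One measure = 2 × 60000 / 168 = 120000 / 168 ms
4 measures = 4 × 120000 / 168 = 480000 / 168
= 2857.1 ms


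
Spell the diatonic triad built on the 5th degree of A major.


Step by step:
A major scale: A B C# D E F# G#
Diatonic triad on degree 5 stacks scale notes 5, 7, 2: E G# B
E→G# = 4 semitones; E→B = 7 semitones → major triad
= E G# B (major)


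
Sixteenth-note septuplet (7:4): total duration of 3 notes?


Reasoning:
Septuplet: 7 notes occupy the space of 4 sixteenth notes
Space = 4 × 1/4 = 1 beat
Each septuplet note = 1 / 7 = 1/7 beats
3 notes = 3 × 1/7 = 3/7
= 3/7 beats


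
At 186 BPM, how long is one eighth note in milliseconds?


Solution.
One quarter-note beat = 60000 / BPM = 60000 / 186 ms
Eighth note = 1/2 × quarter note
Duration = 1/2 × 60000 / 186 = 30000 / 186
= 161.3 ms


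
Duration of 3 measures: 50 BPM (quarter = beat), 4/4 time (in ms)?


Solution.
Quarter-note beat duration = 60000 / 50 ms
Beats per measure (4/4) = 4
One measure = 4 × 60000 / 50 = 240000 / 50 ms
3 measures = 3 × 240000 / 50 = 720000 / 50
= 14400.0 ms


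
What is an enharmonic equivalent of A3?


Enharmonic notes sound the same pitch but are spelled with different letter names
A and Bbb name the same pitch class
= Bbb3


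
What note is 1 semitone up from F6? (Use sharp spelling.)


F6: chromatic position 5 in octave 6 → absolute = 6×12 + 5 = 77
Transpose up 1: 77 + 1 = 78
78 = 6×12 + 6 → F# in octave 6
Result = F#6


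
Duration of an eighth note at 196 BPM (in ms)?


Step by step:
One quarter-note beat = 60000 / BPM = 60000 / 196 ms
Eighth note = 1/2 × quarter note
Duration = 1/2 × 60000 / 196 = 30000 / 196
= 153.1 ms


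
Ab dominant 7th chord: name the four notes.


Dominant 7th chord = root + major 3rd + perfect 5th + minor 7th
Seventh chords stack in thirds, so the letter names are A-C-E-G
Root: Ab
Major 3rd above Ab: C
Perfect 5th above Ab: Eb
Minor 7th above Ab: Gb
Chord = Ab C Eb Gb


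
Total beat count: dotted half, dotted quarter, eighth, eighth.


Beat values:
  dotted half = 3 beats
  dotted quarter = 1.5 beats
  eighth = 0.5 beats
  eighth = 0.5 beats
Sum = 3 + 1.5 + 0.5 + 0.5
= 5.5 beats


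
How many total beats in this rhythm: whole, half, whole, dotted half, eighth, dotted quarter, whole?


Reasoning:
Beat values:
  whole = 4 beats
  half = 2 beats
  whole = 4 beats
  dotted half = 3 beats
  eighth = 0.5 beats
  dotted quarter = 1.5 beats
  whole = 4 beats
Sum = 4 + 2 + 4 + 3 + 0.5 + 1.5 + 4
= 19 beats


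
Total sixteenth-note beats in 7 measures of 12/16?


Step by step:
Time signature 12/16: the bottom number 16 means the sixteenth note gets one count
The top number 12 means 12 sixteenth-note beats per measure
Total = 12 × 7 measures
= 84 sixteenth-note beats


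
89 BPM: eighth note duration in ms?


Reasoning:
One quarter-note beat = 60000 / BPM = 60000 / 89 ms
Eighth note = 1/2 × quarter note
Duration = 1/2 × 60000 / 89 = 30000 / 89
= 337.1 ms


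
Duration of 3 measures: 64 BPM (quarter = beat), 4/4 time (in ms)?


Reasoning:
Quarter-note beat duration = 60000 / 64 ms
Beats per measure (4/4) = 4
One measure = 4 × 60000 / 64 = 240000 / 64 ms
3 measures = 3 × 240000 / 64 = 720000 / 64
= 11250.0 ms


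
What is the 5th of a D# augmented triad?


Augmented triad = root + major 3rd (4 semitones) + augmented 5th (8 semitones)
A triad on D# stacks thirds, so the chord tones use letter names D-F-A
Root: D#
Major 3rd above D#: F##
Augmented 5th above D#: A##
The 5th = A##


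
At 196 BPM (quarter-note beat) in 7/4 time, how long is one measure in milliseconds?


Solution.
Quarter-note beat duration = 60000 / 196 ms
Beats per measure (7/4) = 7
One measure = 7 × 60000 / 196 = 420000 / 196 ms
= 2142.9 ms


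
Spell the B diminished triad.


Step by step:
Diminished triad = root + minor 3rd (3 semitones) + diminished 5th (6 semitones)
A triad on B stacks thirds, so the chord tones use letter names B-D-F
Root: B
Minor 3rd above B: D
Diminished 5th above B: F
Chord = B D F


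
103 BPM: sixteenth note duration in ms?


Solution.
One quarter-note beat = 60000 / BPM = 60000 / 103 ms
Sixteenth note = 1/4 × quarter note
Duration = 1/4 × 60000 / 103 = 15000 / 103
= 145.6 ms


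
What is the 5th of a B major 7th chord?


Major 7th chord = root + major 3rd + perfect 5th + major 7th
Seventh chords stack in thirds, so the letter names are B-D-F-A
Root: B
Major 3rd above B: D#
Perfect 5th above B: F#
Major 7th above B: A#
The 5th = F#


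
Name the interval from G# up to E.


Solution.
Letter names: G → E spans 6 letter names → a 6th
Semitones: G# → E = 8 half-steps
A 6th of 8 semitones is a minor 6th
= minor 6th


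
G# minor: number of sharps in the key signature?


Let's work it out.
Sharp minor keys follow the circle of fifths: A(0), E(1), B(2), F#(3), C#(4), G#(5), D#(6), A#(7)
G# minor has 5 sharps
Order of sharps: F# C# G# D# A# E# B# → first 5: F#, C#, G#, D#, A#
= 5 sharps


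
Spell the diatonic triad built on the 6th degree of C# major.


Step by step:
C# major scale: C# D# E# F# G# A# B#
Diatonic triad on degree 6 stacks scale notes 6, 1, 3: A# C# E#
A#→C# = 3 semitones; A#→E# = 7 semitones → minor triad
= A# C# E# (minor)


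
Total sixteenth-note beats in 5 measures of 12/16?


Solution.
Time signature 12/16: the bottom number 16 means the sixteenth note gets one count
The top number 12 means 12 sixteenth-note beats per measure
Total = 12 × 5 measures
= 60 sixteenth-note beats


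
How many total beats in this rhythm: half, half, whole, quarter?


Step by step:
Beat values:
  half = 2 beats
  half = 2 beats
  whole = 4 beats
  quarter = 1 beat
Sum = 2 + 2 + 4 + 1
= 9 beats


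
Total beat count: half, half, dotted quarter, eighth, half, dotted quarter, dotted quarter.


Working:
Beat values:
  half = 2 beats
  half = 2 beats
  dotted quarter = 1.5 beats
  eighth = 0.5 beats
  half = 2 beats
  dotted quarter = 1.5 beats
  dotted quarter = 1.5 beats
Sum = 2 + 2 + 1.5 + 0.5 + 2 + 1.5 + 1.5
= 11 beats


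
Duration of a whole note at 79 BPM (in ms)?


Working:
One quarter-note beat = 60000 / BPM = 60000 / 79 ms
Whole note = 4 × quarter note
Duration = 4 × 60000 / 79 = 240000 / 79
= 3038.0 ms


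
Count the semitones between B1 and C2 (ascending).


Let's work it out.
Absolute semitone position = octave×12 + chromatic position
B1: 1×12 + 11 = 23
C2: 2×12 + 0 = 24
Difference = 24 - 23 = 1
= 1 semitone


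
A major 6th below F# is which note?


Let's work it out.
A 6th spans 6 letter names, so from F we land on A
A major 6th = 9 semitones below F#
Spell A at that pitch: A
= A


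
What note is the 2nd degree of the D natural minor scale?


Natural minor scale pattern: W-H-W-W-H-W-W (2-1-2-2-1-2-2 semitones)
Starting from D:
  D + 2 semitones → E
  E + 1 semitone → F
  F + 2 semitones → G
  G + 2 semitones → A
  A + 1 semitone → Bb
  Bb + 2 semitones → C
  C + 2 semitones → D
Scale: D E F G A Bb C
Degree 2 = E


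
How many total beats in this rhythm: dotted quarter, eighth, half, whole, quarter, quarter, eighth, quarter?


Solution.
Beat values:
  dotted quarter = 1.5 beats
  eighth = 0.5 beats
  half = 2 beats
  whole = 4 beats
  quarter = 1 beat
  quarter = 1 beat
  eighth = 0.5 beats
  quarter = 1 beat
Sum = 1.5 + 0.5 + 2 + 4 + 1 + 1 + 0.5 + 1
= 11.5 beats


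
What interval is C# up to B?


Letter names: C → B spans 7 letter names → a 7th
Semitones: C# → B = 10 half-steps
A 7th of 10 semitones is a minor 7th
= minor 7th


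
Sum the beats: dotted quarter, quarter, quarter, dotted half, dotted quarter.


Step by step:
Beat values:
  dotted quarter = 1.5 beats
  quarter = 1 beat
  quarter = 1 beat
  dotted half = 3 beats
  dotted quarter = 1.5 beats
Sum = 1.5 + 1 + 1 + 3 + 1.5
= 8 beats


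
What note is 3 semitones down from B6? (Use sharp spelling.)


Reasoning:
B6: chromatic position 11 in octave 6 → absolute = 6×12 + 11 = 83
Transpose down 3: 83 - 3 = 80
80 = 6×12 + 8 → G# in octave 6
Result = G#6


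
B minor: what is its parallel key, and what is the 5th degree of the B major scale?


Let's work it out.
Parallel keys share the same tonic but differ in mode
B minor → parallel is B major
B major scale: B C# D# E F# G# A#
= B major; 5th degree = F#


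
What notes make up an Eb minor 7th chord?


Let's work it out.
Minor 7th chord = root + minor 3rd + perfect 5th + minor 7th
Seventh chords stack in thirds, so the letter names are E-G-B-D
Root: Eb
Minor 3rd above Eb: Gb
Perfect 5th above Eb: Bb
Minor 7th above Eb: Db
Chord = Eb Gb Bb Db


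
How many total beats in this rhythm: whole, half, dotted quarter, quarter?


Beat values:
  whole = 4 beats
  half = 2 beats
  dotted quarter = 1.5 beats
  quarter = 1 beat
Sum = 4 + 2 + 1.5 + 1
= 8.5 beats


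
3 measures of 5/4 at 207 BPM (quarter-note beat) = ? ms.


Quarter-note beat duration = 60000 / 207 ms
Beats per measure (5/4) = 5
One measure = 5 × 60000 / 207 = 300000 / 207 ms
3 measures = 3 × 300000 / 207 = 900000 / 207
= 4347.8 ms


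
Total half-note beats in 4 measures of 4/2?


Working:
Time signature 4/2: the bottom number 2 means the half note gets one count
The top number 4 means 4 half-note beats per measure
Total = 4 × 4 measures
= 16 half-note beats


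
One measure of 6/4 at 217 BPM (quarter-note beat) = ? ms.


Quarter-note beat duration = 60000 / 217 ms
Beats per measure (6/4) = 6
One measure = 6 × 60000 / 217 = 360000 / 217 ms
= 1659.0 ms


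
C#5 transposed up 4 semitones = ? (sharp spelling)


Let's work it out.
C#5: chromatic position 1 in octave 5 → absolute = 5×12 + 1 = 61
Transpose up 4: 61 + 4 = 65
65 = 5×12 + 5 → F in octave 5
Result = F5


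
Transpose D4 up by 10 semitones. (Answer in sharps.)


Working:
D4: chromatic position 2 in octave 4 → absolute = 4×12 + 2 = 50
Transpose up 10: 50 + 10 = 60
60 = 5×12 + 0 → C in octave 5
Result = C5


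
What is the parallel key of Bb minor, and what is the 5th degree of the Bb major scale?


Working:
Parallel keys share the same tonic but differ in mode
Bb minor → parallel is Bb major
Bb major scale: Bb C D Eb F G A
= Bb major; 5th degree = F


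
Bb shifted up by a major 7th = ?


Reasoning:
major 7th: 7 letter names, 11 semitones
Letter: B + 6 → A
Pitch: Bb + 11 semitones, spelled as an A → A
= A


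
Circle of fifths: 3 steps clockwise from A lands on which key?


Working:
Each clockwise step on the circle of fifths moves up a perfect 5th
From A: A → E → B → F#/Gb
= F#/Gb


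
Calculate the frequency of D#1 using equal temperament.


f = 440 × 2^(n/12) where n = semitones from A4
D#1: -42 semitones from A4
f = 440 × 2^(-42/12)
f = 38.89 Hz


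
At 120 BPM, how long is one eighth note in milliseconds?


One quarter-note beat = 60000 / BPM = 60000 / 120 ms
Eighth note = 1/2 × quarter note
Duration = 1/2 × 60000 / 120 = 30000 / 120
= 250.0 ms


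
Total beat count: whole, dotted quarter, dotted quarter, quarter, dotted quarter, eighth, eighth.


Step by step:
Beat values:
  whole = 4 beats
  dotted quarter = 1.5 beats
  dotted quarter = 1.5 beats
  quarter = 1 beat
  dotted quarter = 1.5 beats
  eighth = 0.5 beats
  eighth = 0.5 beats
Sum = 4 + 1.5 + 1.5 + 1 + 1.5 + 0.5 + 0.5
= 10.5 beats


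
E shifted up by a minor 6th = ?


minor 6th: 6 letter names, 8 semitones
Letter: E + 5 → C
Pitch: E + 8 semitones, spelled as a C → C
= C


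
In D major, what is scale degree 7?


Step by step:
Major scale pattern: W-W-H-W-W-W-H (2-2-1-2-2-2-1 semitones)
Starting from D:
  D + 2 semitones → E
  E + 2 semitones → F#
  F# + 1 semitone → G
  G + 2 semitones → A
  A + 2 semitones → B
  B + 2 semitones → C#
  C# + 1 semitone → D
Scale: D E F# G A B C#
Degree 7 = C#


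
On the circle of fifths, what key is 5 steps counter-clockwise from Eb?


Solution.
Each counter-clockwise step moves down a perfect 5th (= up a perfect 4th)
From Eb: Eb → Ab → Db → F#/Gb → B → E
= E


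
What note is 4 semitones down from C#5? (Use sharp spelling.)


Solution.
C#5: chromatic position 1 in octave 5 → absolute = 5×12 + 1 = 61
Transpose down 4: 61 - 4 = 57
57 = 4×12 + 9 → A in octave 4
Result = A4


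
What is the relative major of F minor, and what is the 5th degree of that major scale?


Working:
The relative major shares the key signature and is a minor 3rd above the minor tonic
A minor 3rd above F is Ab
→ relative major of F minor is Ab major
Ab major scale: Ab Bb C Db Eb F G
= Ab major; 5th degree = Eb


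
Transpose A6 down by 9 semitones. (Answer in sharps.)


A6: chromatic position 9 in octave 6 → absolute = 6×12 + 9 = 81
Transpose down 9: 81 - 9 = 72
72 = 6×12 + 0 → C in octave 6
Result = C6


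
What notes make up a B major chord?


Let's work it out.
Major triad = root + major 3rd (4 semitones) + perfect 5th (7 semitones)
A triad on B stacks thirds, so the chord tones use letter names B-D-F
Root: B
Major 3rd above B: D#
Perfect 5th above B: F#
Chord = B D# F#


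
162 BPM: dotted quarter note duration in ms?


Solution.
One quarter-note beat = 60000 / BPM = 60000 / 162 ms
Dotted quarter note = 3/2 × quarter note
Duration = 3/2 × 60000 / 162 = 90000 / 162
= 555.6 ms


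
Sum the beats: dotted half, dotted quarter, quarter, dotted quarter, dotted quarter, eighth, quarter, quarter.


Reasoning:
Beat values:
  dotted half = 3 beats
  dotted quarter = 1.5 beats
  quarter = 1 beat
  dotted quarter = 1.5 beats
  dotted quarter = 1.5 beats
  eighth = 0.5 beats
  quarter = 1 beat
  quarter = 1 beat
Sum = 3 + 1.5 + 1 + 1.5 + 1.5 + 0.5 + 1 + 1
= 11 beats


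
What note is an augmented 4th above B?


A 4th spans 4 letter names, so from B we land on E
An augmented 4th = 6 semitones above B
Spell E at that pitch: E#
= E#


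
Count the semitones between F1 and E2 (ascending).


Let's work it out.
Absolute semitone position = octave×12 + chromatic position
F1: 1×12 + 5 = 17
E2: 2×12 + 4 = 28
Difference = 28 - 17 = 11
= 11 semitones


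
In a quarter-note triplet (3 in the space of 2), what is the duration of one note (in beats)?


Triplet: 3 notes occupy the space of 2 quarter notes
Space = 2 × 1 = 2 beats
Each triplet note = 2 / 3 = 2/3 beats
= 2/3 beats


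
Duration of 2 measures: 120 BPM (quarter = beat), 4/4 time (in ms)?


Quarter-note beat duration = 60000 / 120 ms
Beats per measure (4/4) = 4
One measure = 4 × 60000 / 120 = 240000 / 120 ms
2 measures = 2 × 240000 / 120 = 480000 / 120
= 4000.0 ms


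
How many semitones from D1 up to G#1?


Solution.
Absolute semitone position = octave×12 + chromatic position
D1: 1×12 + 2 = 14
G#1: 1×12 + 8 = 20
Difference = 20 - 14 = 6
= 6 semitones


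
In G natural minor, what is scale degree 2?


Natural minor scale pattern: W-H-W-W-H-W-W (2-1-2-2-1-2-2 semitones)
Starting from G:
  G + 2 semitones → A
  A + 1 semitone → Bb
  Bb + 2 semitones → C
  C + 2 semitones → D
  D + 1 semitone → Eb
  Eb + 2 semitones → F
  F + 2 semitones → G
Scale: G A Bb C D Eb F
Degree 2 = A


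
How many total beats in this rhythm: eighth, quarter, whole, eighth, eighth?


Beat values:
  eighth = 0.5 beats
  quarter = 1 beat
  whole = 4 beats
  eighth = 0.5 beats
  eighth = 0.5 beats
Sum = 0.5 + 1 + 4 + 0.5 + 0.5
= 6.5 beats


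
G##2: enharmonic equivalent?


Step by step:
Enharmonic notes sound the same pitch but are spelled with different letter names
G## and A name the same pitch class
= A2


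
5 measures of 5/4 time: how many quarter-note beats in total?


Reasoning:
Time signature 5/4: the bottom number 4 means the quarter note gets one count
The top number 5 means 5 quarter-note beats per measure
Total = 5 × 5 measures
= 25 quarter-note beats


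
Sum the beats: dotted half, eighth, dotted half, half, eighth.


Beat values:
  dotted half = 3 beats
  eighth = 0.5 beats
  dotted half = 3 beats
  half = 2 beats
  eighth = 0.5 beats
Sum = 3 + 0.5 + 3 + 2 + 0.5
= 9 beats


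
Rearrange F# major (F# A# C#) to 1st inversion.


Root position: F# A# C#
1st inversion: move root up an octave
Bass note: A#
Notes (bottom to top) = A# C# F#


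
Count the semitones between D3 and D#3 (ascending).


Absolute semitone position = octave×12 + chromatic position
D3: 3×12 + 2 = 38
D#3: 3×12 + 3 = 39
Difference = 39 - 38 = 1
= 1 semitone


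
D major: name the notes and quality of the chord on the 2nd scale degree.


D major scale: D E F# G A B C#
Diatonic triad on degree 2 stacks scale notes 2, 4, 6: E G B
E→G = 3 semitones; E→B = 7 semitones → minor triad
= E G B (minor)


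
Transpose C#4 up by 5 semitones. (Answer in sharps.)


C#4: chromatic position 1 in octave 4 → absolute = 4×12 + 1 = 49
Transpose up 5: 49 + 5 = 54
54 = 4×12 + 6 → F# in octave 4
Result = F#4


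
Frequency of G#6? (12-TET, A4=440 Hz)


Let's work it out.
f = 440 × 2^(n/12) where n = semitones from A4
G#6: 23 semitones from A4
f = 440 × 2^(23/12)
f = 1661.22 Hz


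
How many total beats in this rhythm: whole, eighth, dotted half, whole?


Working:
Beat values:
  whole = 4 beats
  eighth = 0.5 beats
  dotted half = 3 beats
  whole = 4 beats
Sum = 4 + 0.5 + 3 + 4
= 11.5 beats


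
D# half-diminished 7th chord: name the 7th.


Solution.
Half-diminished 7th chord = root + minor 3rd + diminished 5th + minor 7th
Seventh chords stack in thirds, so the letter names are D-F-A-C
Root: D#
Minor 3rd above D#: F#
Diminished 5th above D#: A
Minor 7th above D#: C#
The 7th = C#


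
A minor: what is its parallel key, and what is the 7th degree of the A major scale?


Solution.
Parallel keys share the same tonic but differ in mode
A minor → parallel is A major
A major scale: A B C# D E F# G#
= A major; 7th degree = G#


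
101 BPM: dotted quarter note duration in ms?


Let's work it out.
One quarter-note beat = 60000 / BPM = 60000 / 101 ms
Dotted quarter note = 3/2 × quarter note
Duration = 3/2 × 60000 / 101 = 90000 / 101
= 891.1 ms


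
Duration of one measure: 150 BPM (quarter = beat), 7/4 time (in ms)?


Quarter-note beat duration = 60000 / 150 ms
Beats per measure (7/4) = 7
One measure = 7 × 60000 / 150 = 420000 / 150 ms
= 2800.0 ms


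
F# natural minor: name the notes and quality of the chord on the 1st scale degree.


F# natural minor scale: F# G# A B C# D E
Diatonic triad on degree 1 stacks scale notes 1, 3, 5: F# A C#
F#→A = 3 semitones; F#→C# = 7 semitones → minor triad
= F# A C# (minor)


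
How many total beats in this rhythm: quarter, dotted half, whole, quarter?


Beat values:
  quarter = 1 beat
  dotted half = 3 beats
  whole = 4 beats
  quarter = 1 beat
Sum = 1 + 3 + 4 + 1
= 9 beats


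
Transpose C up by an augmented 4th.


Let's work it out.
augmented 4th: 4 letter names, 6 semitones
Letter: C + 3 → F
Pitch: C + 6 semitones, spelled as an F → F#
= F#


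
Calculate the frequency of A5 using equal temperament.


Working:
f = 440 × 2^(n/12) where n = semitones from A4
A5: 12 semitones from A4
f = 440 × 2^(12/12)
f = 880.00 Hz


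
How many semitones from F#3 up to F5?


Reasoning:
Absolute semitone position = octave×12 + chromatic position
F#3: 3×12 + 6 = 42
F5: 5×12 + 5 = 65
Difference = 65 - 42 = 23
= 23 semitones


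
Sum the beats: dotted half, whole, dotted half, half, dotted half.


Solution.
Beat values:
  dotted half = 3 beats
  whole = 4 beats
  dotted half = 3 beats
  half = 2 beats
  dotted half = 3 beats
Sum = 3 + 4 + 3 + 2 + 3
= 15 beats


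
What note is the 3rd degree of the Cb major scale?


Step by step:
Major scale pattern: W-W-H-W-W-W-H (2-2-1-2-2-2-1 semitones)
Starting from Cb:
  Cb + 2 semitones → Db
  Db + 2 semitones → Eb
  Eb + 1 semitone → Fb
  Fb + 2 semitones → Gb
  Gb + 2 semitones → Ab
  Ab + 2 semitones → Bb
  Bb + 1 semitone → Cb
Scale: Cb Db Eb Fb Gb Ab Bb
Degree 3 = Eb


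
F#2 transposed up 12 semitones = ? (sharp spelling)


Reasoning:
F#2: chromatic position 6 in octave 2 → absolute = 2×12 + 6 = 30
Transpose up 12: 30 + 12 = 42
42 = 3×12 + 6 → F# in octave 3
Result = F#3


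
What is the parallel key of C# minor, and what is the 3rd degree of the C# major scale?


Let's work it out.
Parallel keys share the same tonic but differ in mode
C# minor → parallel is C# major
C# major scale: C# D# E# F# G# A# B#
= C# major; 3rd degree = E#


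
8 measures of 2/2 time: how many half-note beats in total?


Working:
Time signature 2/2: the bottom number 2 means the half note gets one count
The top number 2 means 2 half-note beats per measure
Total = 2 × 8 measures
= 16 half-note beats


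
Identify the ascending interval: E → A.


Step by step:
Letter names: E → A spans 4 letter names → a 4th
Semitones: E → A = 5 half-steps
A 4th of 5 semitones is a perfect 4th
= perfect 4th


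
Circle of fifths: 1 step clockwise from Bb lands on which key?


Reasoning:
Each clockwise step on the circle of fifths moves up a perfect 5th
From Bb: Bb → F
= F


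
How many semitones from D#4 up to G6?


Reasoning:
Absolute semitone position = octave×12 + chromatic position
D#4: 4×12 + 3 = 51
G6: 6×12 + 7 = 79
Difference = 79 - 51 = 28
= 28 semitones


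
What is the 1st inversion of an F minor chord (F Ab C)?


Let's work it out.
Root position: F Ab C
1st inversion: move root up an octave
Bass note: Ab
Notes (bottom to top) = Ab C F


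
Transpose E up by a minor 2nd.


Step by step:
minor 2nd: 2 letter names, 1 semitones
Letter: E + 1 → F
Pitch: E + 1 semitones, spelled as an F → F
= F


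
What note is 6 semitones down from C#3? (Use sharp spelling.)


C#3: chromatic position 1 in octave 3 → absolute = 3×12 + 1 = 37
Transpose down 6: 37 - 6 = 31
31 = 2×12 + 7 → G in octave 2
Result = G2


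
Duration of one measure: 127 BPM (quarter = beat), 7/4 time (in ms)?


Step by step:
Quarter-note beat duration = 60000 / 127 ms
Beats per measure (7/4) = 7
One measure = 7 × 60000 / 127 = 420000 / 127 ms
= 3307.1 ms


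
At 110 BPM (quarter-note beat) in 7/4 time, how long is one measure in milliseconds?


Solution.
Quarter-note beat duration = 60000 / 110 ms
Beats per measure (7/4) = 7
One measure = 7 × 60000 / 110 = 420000 / 110 ms
= 3818.2 ms


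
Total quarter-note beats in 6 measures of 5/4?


Solution.
Time signature 5/4: the bottom number 4 means the quarter note gets one count
The top number 5 means 5 quarter-note beats per measure
Total = 5 × 6 measures
= 30 quarter-note beats


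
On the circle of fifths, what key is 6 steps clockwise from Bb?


Step by step:
Each clockwise step on the circle of fifths moves up a perfect 5th
From Bb: Bb → F → C → G → D → A → E
= E


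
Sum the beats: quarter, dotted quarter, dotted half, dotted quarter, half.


Solution.
Beat values:
  quarter = 1 beat
  dotted quarter = 1.5 beats
  dotted half = 3 beats
  dotted quarter = 1.5 beats
  half = 2 beats
Sum = 1 + 1.5 + 3 + 1.5 + 2
= 9 beats


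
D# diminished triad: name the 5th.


Diminished triad = root + minor 3rd (3 semitones) + diminished 5th (6 semitones)
A triad on D# stacks thirds, so the chord tones use letter names D-F-A
Root: D#
Minor 3rd above D#: F#
Diminished 5th above D#: A
The 5th = A


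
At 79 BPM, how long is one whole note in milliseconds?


One quarter-note beat = 60000 / BPM = 60000 / 79 ms
Whole note = 4 × quarter note
Duration = 4 × 60000 / 79 = 240000 / 79
= 3038.0 ms


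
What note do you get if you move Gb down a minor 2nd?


Working:
minor 2nd: 2 letter names, 1 semitones
Letter: G - 1 → F
Pitch: Gb - 1 semitones, spelled as an F → F
= F


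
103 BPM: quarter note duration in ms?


One quarter-note beat = 60000 / BPM = 60000 / 103 ms
Duration = 60000 / 103
= 582.5 ms
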